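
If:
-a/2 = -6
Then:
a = 12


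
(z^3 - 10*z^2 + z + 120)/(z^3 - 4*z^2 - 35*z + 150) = (z^2 - 5*z - 24)/(z^2 + z - 30)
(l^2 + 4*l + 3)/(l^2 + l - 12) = (l^2 + 4*l + 3)/(l^2 + l - 12)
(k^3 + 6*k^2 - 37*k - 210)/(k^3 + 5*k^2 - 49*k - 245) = (k - 6)/(k - 7)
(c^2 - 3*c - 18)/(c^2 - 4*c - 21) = (c - 6)/(c - 7)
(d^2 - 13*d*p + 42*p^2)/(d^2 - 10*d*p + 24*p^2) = (-d + 7*p)/(-d + 4*p)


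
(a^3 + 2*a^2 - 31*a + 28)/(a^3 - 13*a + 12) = (a^2 + 3*a - 28)/(a^2 + a - 12)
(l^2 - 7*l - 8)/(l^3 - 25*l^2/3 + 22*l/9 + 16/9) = 9*(l + 1)/(9*l^2 - 3*l - 2)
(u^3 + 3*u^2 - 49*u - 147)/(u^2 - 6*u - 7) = (u^2 + 10*u + 21)/(u + 1)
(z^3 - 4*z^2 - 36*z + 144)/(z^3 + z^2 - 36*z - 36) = (z - 4)/(z + 1)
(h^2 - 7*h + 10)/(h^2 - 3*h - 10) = (h - 2)/(h + 2)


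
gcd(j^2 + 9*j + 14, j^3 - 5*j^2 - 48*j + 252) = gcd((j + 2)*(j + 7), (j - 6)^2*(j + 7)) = j + 7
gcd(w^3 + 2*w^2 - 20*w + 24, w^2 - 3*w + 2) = w - 2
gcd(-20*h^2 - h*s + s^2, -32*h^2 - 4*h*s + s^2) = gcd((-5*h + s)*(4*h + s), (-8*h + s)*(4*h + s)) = 4*h + s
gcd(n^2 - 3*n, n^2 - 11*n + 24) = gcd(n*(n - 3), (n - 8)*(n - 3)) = n - 3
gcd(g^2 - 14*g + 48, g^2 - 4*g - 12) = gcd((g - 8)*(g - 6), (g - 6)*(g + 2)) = g - 6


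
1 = 1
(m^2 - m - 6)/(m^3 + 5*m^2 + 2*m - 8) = (m - 3)/(m^2 + 3*m - 4)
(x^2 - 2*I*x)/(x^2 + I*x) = (x - 2*I)/(x + I)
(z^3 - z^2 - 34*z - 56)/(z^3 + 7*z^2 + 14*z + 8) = (z - 7)/(z + 1)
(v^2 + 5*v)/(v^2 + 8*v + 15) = v/(v + 3)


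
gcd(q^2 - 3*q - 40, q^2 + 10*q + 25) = q + 5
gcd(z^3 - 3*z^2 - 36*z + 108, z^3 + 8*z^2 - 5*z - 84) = z - 3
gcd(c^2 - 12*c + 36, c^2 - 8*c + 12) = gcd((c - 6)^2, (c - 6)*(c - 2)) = c - 6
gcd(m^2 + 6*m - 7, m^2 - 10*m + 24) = 1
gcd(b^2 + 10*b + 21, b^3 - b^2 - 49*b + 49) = b + 7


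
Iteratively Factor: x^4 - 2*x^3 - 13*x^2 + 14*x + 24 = (x - 4)*(x^3 + 2*x^2 - 5*x - 6) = (x - 4)*(x + 3)*(x^2 - x - 2) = (x - 4)*(x + 1)*(x + 3)*(x - 2)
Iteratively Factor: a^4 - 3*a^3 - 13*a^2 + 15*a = (a + 3)*(a^3 - 6*a^2 + 5*a) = (a - 1)*(a + 3)*(a^2 - 5*a) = a*(a - 1)*(a + 3)*(a - 5)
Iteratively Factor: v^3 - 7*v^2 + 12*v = (v - 4)*(v^2 - 3*v) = (v - 4)*(v - 3)*(v)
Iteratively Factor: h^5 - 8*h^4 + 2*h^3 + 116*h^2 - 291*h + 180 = (h - 3)*(h^4 - 5*h^3 - 13*h^2 + 77*h - 60) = (h - 3)*(h + 4)*(h^3 - 9*h^2 + 23*h - 15) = (h - 5)*(h - 3)*(h + 4)*(h^2 - 4*h + 3) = (h - 5)*(h - 3)^2*(h + 4)*(h - 1)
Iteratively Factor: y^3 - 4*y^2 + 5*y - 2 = (y - 1)*(y^2 - 3*y + 2) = (y - 2)*(y - 1)*(y - 1)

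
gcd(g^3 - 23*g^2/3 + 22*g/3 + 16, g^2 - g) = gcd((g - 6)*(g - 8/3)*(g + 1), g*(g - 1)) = 1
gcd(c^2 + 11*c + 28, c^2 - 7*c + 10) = 1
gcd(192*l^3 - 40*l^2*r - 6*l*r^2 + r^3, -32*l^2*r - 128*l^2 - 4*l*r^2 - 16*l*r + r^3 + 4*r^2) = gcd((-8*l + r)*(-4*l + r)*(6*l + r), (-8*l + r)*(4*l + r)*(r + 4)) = -8*l + r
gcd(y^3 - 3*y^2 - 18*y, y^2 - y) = y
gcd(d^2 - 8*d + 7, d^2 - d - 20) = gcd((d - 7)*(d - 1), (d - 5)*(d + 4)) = 1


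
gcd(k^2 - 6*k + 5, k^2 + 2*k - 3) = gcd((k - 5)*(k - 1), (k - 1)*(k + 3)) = k - 1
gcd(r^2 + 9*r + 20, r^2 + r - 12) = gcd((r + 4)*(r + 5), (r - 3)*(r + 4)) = r + 4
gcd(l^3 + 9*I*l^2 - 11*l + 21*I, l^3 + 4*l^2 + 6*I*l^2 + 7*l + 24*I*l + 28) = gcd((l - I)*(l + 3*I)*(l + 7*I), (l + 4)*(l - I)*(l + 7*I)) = l^2 + 6*I*l + 7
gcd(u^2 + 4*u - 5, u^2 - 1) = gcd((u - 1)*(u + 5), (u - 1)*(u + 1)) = u - 1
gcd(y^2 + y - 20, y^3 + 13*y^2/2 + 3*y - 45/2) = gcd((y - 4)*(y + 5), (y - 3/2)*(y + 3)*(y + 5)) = y + 5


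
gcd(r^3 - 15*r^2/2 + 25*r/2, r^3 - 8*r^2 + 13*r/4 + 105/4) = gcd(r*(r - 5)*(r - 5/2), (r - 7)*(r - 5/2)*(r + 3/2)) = r - 5/2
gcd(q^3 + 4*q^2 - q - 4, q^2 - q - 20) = q + 4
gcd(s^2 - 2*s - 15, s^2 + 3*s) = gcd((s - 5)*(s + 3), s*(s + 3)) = s + 3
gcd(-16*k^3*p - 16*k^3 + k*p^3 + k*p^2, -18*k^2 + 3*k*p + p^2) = 1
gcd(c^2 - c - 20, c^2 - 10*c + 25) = c - 5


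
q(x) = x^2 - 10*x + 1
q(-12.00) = 265.00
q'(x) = 2*x - 10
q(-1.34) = 16.20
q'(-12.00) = -34.00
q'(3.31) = -3.38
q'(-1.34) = -12.68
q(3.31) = -21.14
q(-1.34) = 16.20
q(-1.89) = 23.47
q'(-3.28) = -16.56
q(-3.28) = 44.56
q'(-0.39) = -10.78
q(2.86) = -19.42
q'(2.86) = -4.28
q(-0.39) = 5.05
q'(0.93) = -8.14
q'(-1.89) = -13.78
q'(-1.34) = -12.68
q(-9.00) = 172.00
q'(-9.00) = -28.00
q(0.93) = -7.44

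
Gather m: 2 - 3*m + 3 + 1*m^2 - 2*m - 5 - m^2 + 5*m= 0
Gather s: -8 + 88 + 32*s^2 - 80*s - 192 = 32*s^2 - 80*s - 112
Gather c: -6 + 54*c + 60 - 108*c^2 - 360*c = -108*c^2 - 306*c + 54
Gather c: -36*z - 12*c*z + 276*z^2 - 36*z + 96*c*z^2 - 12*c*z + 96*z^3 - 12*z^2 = c*(96*z^2 - 24*z) + 96*z^3 + 264*z^2 - 72*z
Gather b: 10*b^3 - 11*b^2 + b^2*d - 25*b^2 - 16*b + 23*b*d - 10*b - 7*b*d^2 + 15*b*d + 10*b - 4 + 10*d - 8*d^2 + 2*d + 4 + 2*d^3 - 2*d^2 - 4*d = 10*b^3 + b^2*(d - 36) + b*(-7*d^2 + 38*d - 16) + 2*d^3 - 10*d^2 + 8*d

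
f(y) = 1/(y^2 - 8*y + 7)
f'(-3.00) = 0.01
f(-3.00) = 0.02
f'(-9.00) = 0.00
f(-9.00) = 0.01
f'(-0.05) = 0.15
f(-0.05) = 0.14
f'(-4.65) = 0.00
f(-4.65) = 0.02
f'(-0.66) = 0.06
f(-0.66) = 0.08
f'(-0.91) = 0.04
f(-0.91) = 0.07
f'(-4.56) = 0.00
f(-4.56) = 0.02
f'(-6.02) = 0.00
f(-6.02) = 0.01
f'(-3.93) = 0.01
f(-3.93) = 0.02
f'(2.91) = 0.04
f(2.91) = -0.13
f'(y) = (8 - 2*y)/(y^2 - 8*y + 7)^2 = 2*(4 - y)/(y^2 - 8*y + 7)^2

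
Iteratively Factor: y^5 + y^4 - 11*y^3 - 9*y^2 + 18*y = (y - 1)*(y^4 + 2*y^3 - 9*y^2 - 18*y) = (y - 1)*(y + 3)*(y^3 - y^2 - 6*y) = (y - 1)*(y + 2)*(y + 3)*(y^2 - 3*y) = y*(y - 1)*(y + 2)*(y + 3)*(y - 3)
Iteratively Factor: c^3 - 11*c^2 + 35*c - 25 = (c - 1)*(c^2 - 10*c + 25) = (c - 5)*(c - 1)*(c - 5)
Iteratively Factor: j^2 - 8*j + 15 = (j - 5)*(j - 3)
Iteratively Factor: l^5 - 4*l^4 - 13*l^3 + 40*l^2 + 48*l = (l + 1)*(l^4 - 5*l^3 - 8*l^2 + 48*l) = (l - 4)*(l + 1)*(l^3 - l^2 - 12*l) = (l - 4)*(l + 1)*(l + 3)*(l^2 - 4*l) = l*(l - 4)*(l + 1)*(l + 3)*(l - 4)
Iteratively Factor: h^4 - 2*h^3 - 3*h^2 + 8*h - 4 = (h + 2)*(h^3 - 4*h^2 + 5*h - 2) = (h - 2)*(h + 2)*(h^2 - 2*h + 1) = (h - 2)*(h - 1)*(h + 2)*(h - 1)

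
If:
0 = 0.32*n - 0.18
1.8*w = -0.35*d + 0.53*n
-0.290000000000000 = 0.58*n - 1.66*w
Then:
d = -1.06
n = 0.56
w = 0.37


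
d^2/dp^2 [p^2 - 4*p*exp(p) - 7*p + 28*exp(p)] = -4*p*exp(p) + 20*exp(p) + 2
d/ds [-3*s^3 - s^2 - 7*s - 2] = -9*s^2 - 2*s - 7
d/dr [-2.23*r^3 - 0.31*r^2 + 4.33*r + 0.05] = -6.69*r^2 - 0.62*r + 4.33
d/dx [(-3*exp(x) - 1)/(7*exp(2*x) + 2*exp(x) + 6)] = (21*exp(2*x) + 14*exp(x) - 16)*exp(x)/(49*exp(4*x) + 28*exp(3*x) + 88*exp(2*x) + 24*exp(x) + 36)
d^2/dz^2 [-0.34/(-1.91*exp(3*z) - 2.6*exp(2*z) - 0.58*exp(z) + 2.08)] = (0.34*(5.73*exp(2*z) + 5.2*exp(z) + 0.58)*(11.46*exp(2*z) + 10.4*exp(z) + 1.16)*exp(z) - (5.8446*exp(2*z) + 3.536*exp(z) + 0.1972)*(1.91*exp(3*z) + 2.6*exp(2*z) + 0.58*exp(z) - 2.08))*exp(z)/(1.91*exp(3*z) + 2.6*exp(2*z) + 0.58*exp(z) - 2.08)^3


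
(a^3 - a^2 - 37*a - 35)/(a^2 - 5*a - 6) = (a^2 - 2*a - 35)/(a - 6)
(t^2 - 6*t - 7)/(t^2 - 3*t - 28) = (t + 1)/(t + 4)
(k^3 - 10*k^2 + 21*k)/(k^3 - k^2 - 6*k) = (k - 7)/(k + 2)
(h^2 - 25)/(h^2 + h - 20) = (h - 5)/(h - 4)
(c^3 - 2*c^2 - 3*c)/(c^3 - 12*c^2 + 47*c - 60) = c*(c + 1)/(c^2 - 9*c + 20)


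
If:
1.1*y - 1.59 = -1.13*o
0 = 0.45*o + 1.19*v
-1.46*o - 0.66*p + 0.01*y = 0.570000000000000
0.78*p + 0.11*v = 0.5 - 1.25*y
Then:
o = 0.21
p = -1.31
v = -0.08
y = 1.23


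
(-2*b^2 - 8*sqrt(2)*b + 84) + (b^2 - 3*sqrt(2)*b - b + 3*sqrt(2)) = -b^2 - 11*sqrt(2)*b - b + 3*sqrt(2) + 84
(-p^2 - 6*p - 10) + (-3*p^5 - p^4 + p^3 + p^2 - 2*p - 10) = -3*p^5 - p^4 + p^3 - 8*p - 20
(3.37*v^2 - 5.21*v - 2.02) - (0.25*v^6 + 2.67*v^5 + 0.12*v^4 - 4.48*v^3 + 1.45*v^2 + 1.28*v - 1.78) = -0.25*v^6 - 2.67*v^5 - 0.12*v^4 + 4.48*v^3 + 1.92*v^2 - 6.49*v - 0.24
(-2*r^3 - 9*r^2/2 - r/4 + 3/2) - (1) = -2*r^3 - 9*r^2/2 - r/4 + 1/2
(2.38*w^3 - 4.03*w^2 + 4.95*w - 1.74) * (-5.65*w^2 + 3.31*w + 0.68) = -13.447*w^5 + 30.6473*w^4 - 39.6884*w^3 + 23.4751*w^2 - 2.3934*w - 1.1832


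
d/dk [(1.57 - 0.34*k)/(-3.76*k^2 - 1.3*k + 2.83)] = (-1.2784*k^2 + 11.8064*k + 1.0788)/(14.1376*k^4 + 9.776*k^3 - 19.5916*k^2 - 7.358*k + 8.0089)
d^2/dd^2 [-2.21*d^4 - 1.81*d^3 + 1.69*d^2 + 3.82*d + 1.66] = -26.52*d^2 - 10.86*d + 3.38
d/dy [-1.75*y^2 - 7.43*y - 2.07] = -3.5*y - 7.43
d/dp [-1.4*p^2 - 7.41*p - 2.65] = -2.8*p - 7.41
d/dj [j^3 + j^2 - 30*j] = 3*j^2 + 2*j - 30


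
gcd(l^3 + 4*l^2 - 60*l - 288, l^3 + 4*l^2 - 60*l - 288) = l^3 + 4*l^2 - 60*l - 288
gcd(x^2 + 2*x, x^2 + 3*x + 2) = x + 2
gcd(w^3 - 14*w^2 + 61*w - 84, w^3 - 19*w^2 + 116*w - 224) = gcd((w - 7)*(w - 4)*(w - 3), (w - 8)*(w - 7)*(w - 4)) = w^2 - 11*w + 28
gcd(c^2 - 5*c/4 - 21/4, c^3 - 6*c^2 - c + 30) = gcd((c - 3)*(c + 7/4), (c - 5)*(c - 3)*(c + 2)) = c - 3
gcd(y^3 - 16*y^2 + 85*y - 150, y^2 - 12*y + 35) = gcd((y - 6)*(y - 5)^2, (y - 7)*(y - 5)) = y - 5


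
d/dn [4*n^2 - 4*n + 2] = 8*n - 4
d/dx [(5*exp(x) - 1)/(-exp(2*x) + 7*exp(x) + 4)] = (5*exp(2*x) - 2*exp(x) + 27)*exp(x)/(exp(4*x) - 14*exp(3*x) + 41*exp(2*x) + 56*exp(x) + 16)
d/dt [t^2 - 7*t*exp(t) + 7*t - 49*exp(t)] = -7*t*exp(t) + 2*t - 56*exp(t) + 7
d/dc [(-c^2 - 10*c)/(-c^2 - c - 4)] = (-9*c^2 + 8*c + 40)/(c^4 + 2*c^3 + 9*c^2 + 8*c + 16)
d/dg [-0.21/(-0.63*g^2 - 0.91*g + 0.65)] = (-0.2646*g - 0.1911)/(0.63*g^2 + 0.91*g - 0.65)^2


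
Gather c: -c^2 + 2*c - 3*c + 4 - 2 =-c^2 - c + 2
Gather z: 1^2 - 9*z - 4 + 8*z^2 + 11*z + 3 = 8*z^2 + 2*z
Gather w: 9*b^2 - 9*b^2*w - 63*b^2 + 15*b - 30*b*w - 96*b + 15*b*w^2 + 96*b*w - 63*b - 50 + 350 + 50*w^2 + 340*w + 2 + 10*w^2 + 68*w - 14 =-54*b^2 - 144*b + w^2*(15*b + 60) + w*(-9*b^2 + 66*b + 408) + 288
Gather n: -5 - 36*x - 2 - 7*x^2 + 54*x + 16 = -7*x^2 + 18*x + 9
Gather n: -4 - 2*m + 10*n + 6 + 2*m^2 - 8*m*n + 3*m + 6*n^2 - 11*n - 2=2*m^2 + m + 6*n^2 + n*(-8*m - 1)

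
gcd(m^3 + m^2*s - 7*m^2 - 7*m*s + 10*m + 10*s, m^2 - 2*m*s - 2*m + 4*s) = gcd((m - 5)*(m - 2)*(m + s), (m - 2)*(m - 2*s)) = m - 2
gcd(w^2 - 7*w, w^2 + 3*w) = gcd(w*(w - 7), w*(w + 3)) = w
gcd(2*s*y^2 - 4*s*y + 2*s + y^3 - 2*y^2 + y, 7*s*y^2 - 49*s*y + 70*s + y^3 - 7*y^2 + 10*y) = 1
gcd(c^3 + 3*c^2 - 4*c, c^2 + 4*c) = c^2 + 4*c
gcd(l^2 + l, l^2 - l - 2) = l + 1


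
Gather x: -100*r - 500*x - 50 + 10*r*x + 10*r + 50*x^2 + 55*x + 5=-90*r + 50*x^2 + x*(10*r - 445) - 45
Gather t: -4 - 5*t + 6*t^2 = 6*t^2 - 5*t - 4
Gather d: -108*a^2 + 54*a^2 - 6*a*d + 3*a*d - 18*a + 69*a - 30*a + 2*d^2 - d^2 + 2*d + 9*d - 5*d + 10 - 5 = -54*a^2 + 21*a + d^2 + d*(6 - 3*a) + 5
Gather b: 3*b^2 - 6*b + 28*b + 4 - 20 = 3*b^2 + 22*b - 16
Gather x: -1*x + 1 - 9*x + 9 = 10 - 10*x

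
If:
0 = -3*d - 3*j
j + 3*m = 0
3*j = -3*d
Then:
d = 3*m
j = -3*m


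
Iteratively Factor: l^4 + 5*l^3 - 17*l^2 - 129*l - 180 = (l + 3)*(l^3 + 2*l^2 - 23*l - 60) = (l - 5)*(l + 3)*(l^2 + 7*l + 12) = (l - 5)*(l + 3)^2*(l + 4)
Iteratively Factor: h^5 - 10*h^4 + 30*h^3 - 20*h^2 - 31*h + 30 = (h - 3)*(h^4 - 7*h^3 + 9*h^2 + 7*h - 10) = (h - 3)*(h + 1)*(h^3 - 8*h^2 + 17*h - 10) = (h - 3)*(h - 2)*(h + 1)*(h^2 - 6*h + 5) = (h - 5)*(h - 3)*(h - 2)*(h + 1)*(h - 1)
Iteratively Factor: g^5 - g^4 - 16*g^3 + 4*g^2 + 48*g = (g + 2)*(g^4 - 3*g^3 - 10*g^2 + 24*g) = (g - 2)*(g + 2)*(g^3 - g^2 - 12*g) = (g - 2)*(g + 2)*(g + 3)*(g^2 - 4*g) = g*(g - 2)*(g + 2)*(g + 3)*(g - 4)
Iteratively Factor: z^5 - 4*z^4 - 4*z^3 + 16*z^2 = (z + 2)*(z^4 - 6*z^3 + 8*z^2) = (z - 4)*(z + 2)*(z^3 - 2*z^2) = z*(z - 4)*(z + 2)*(z^2 - 2*z) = z^2*(z - 4)*(z + 2)*(z - 2)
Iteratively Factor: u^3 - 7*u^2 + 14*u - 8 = (u - 1)*(u^2 - 6*u + 8) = (u - 2)*(u - 1)*(u - 4)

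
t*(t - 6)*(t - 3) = t^3 - 9*t^2 + 18*t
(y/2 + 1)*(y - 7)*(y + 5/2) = y^3/2 - 5*y^2/4 - 53*y/4 - 35/2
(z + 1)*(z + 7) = z^2 + 8*z + 7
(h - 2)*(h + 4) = h^2 + 2*h - 8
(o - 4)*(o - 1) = o^2 - 5*o + 4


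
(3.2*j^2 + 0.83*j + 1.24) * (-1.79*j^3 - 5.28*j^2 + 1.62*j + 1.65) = -5.728*j^5 - 18.3817*j^4 - 1.418*j^3 + 0.0774000000000001*j^2 + 3.3783*j + 2.046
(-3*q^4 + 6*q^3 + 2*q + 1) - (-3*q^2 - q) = -3*q^4 + 6*q^3 + 3*q^2 + 3*q + 1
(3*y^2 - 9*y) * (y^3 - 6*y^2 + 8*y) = 3*y^5 - 27*y^4 + 78*y^3 - 72*y^2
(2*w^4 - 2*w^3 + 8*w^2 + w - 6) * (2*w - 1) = 4*w^5 - 6*w^4 + 18*w^3 - 6*w^2 - 13*w + 6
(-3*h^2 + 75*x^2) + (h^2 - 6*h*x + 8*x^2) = -2*h^2 - 6*h*x + 83*x^2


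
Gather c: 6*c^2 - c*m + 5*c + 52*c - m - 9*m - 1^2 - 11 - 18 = 6*c^2 + c*(57 - m) - 10*m - 30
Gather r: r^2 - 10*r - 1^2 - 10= r^2 - 10*r - 11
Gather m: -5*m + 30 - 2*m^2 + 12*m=-2*m^2 + 7*m + 30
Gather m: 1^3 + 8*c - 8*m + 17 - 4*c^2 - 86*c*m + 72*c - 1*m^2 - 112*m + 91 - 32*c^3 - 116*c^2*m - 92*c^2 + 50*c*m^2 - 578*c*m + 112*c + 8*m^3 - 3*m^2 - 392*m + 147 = -32*c^3 - 96*c^2 + 192*c + 8*m^3 + m^2*(50*c - 4) + m*(-116*c^2 - 664*c - 512) + 256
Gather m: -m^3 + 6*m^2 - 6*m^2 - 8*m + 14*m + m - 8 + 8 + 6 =-m^3 + 7*m + 6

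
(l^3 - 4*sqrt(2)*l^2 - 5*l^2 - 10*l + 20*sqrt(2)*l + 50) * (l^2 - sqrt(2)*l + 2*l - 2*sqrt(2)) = l^5 - 5*sqrt(2)*l^4 - 3*l^4 - 12*l^3 + 15*sqrt(2)*l^3 + 6*l^2 + 60*sqrt(2)*l^2 - 30*sqrt(2)*l + 20*l - 100*sqrt(2)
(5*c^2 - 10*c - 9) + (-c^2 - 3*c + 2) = 4*c^2 - 13*c - 7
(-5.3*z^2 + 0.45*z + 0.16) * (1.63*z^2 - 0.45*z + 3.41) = -8.639*z^4 + 3.1185*z^3 - 18.0147*z^2 + 1.4625*z + 0.5456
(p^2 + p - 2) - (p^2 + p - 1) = -1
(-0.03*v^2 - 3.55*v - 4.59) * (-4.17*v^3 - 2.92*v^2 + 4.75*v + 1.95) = 0.1251*v^5 + 14.8911*v^4 + 29.3638*v^3 - 3.5182*v^2 - 28.725*v - 8.9505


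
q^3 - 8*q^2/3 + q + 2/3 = (q - 2)*(q - 1)*(q + 1/3)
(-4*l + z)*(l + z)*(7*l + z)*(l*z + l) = -28*l^4*z - 28*l^4 - 25*l^3*z^2 - 25*l^3*z + 4*l^2*z^3 + 4*l^2*z^2 + l*z^4 + l*z^3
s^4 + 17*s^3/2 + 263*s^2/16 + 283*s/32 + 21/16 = (s + 1/4)*(s + 1/2)*(s + 7/4)*(s + 6)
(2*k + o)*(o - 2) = 2*k*o - 4*k + o^2 - 2*o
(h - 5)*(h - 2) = h^2 - 7*h + 10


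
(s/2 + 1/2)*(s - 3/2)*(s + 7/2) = s^3/2 + 3*s^2/2 - 13*s/8 - 21/8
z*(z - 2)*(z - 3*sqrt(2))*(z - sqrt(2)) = z^4 - 4*sqrt(2)*z^3 - 2*z^3 + 6*z^2 + 8*sqrt(2)*z^2 - 12*z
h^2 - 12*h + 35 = (h - 7)*(h - 5)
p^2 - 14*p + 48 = (p - 8)*(p - 6)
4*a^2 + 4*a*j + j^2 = (2*a + j)^2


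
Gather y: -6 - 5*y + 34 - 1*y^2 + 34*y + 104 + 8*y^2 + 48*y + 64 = 7*y^2 + 77*y + 196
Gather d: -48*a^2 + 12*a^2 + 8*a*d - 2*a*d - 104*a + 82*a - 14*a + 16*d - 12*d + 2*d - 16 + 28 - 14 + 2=-36*a^2 - 36*a + d*(6*a + 6)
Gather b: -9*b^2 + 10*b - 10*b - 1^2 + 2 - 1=-9*b^2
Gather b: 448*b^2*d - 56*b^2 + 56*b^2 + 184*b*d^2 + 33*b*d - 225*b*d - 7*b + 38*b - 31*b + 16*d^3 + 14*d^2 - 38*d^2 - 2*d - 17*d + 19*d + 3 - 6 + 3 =448*b^2*d + b*(184*d^2 - 192*d) + 16*d^3 - 24*d^2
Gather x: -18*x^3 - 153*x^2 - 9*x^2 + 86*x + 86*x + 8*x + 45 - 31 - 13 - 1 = -18*x^3 - 162*x^2 + 180*x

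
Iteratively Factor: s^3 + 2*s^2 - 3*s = (s)*(s^2 + 2*s - 3) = s*(s - 1)*(s + 3)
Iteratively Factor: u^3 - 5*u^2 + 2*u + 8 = (u - 4)*(u^2 - u - 2) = (u - 4)*(u - 2)*(u + 1)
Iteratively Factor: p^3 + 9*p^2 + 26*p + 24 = (p + 2)*(p^2 + 7*p + 12) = (p + 2)*(p + 4)*(p + 3)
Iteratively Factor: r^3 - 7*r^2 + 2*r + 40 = (r - 5)*(r^2 - 2*r - 8) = (r - 5)*(r + 2)*(r - 4)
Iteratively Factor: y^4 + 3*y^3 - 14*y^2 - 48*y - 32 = (y + 1)*(y^3 + 2*y^2 - 16*y - 32) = (y + 1)*(y + 2)*(y^2 - 16) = (y - 4)*(y + 1)*(y + 2)*(y + 4)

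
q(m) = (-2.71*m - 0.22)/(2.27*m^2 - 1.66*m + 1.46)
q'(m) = (1.66 - 4.54*m)*(-2.71*m - 0.22)/(2.27*m^2 - 1.66*m + 1.46)^2 - 2.71/(2.27*m^2 - 1.66*m + 1.46) = (6.1517*m^2 + 0.9988*m - 4.3218)/(5.1529*m^4 - 7.5364*m^3 + 9.384*m^2 - 4.8472*m + 2.1316)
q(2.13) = -0.73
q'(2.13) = 0.38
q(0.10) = -0.37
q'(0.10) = -2.40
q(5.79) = -0.23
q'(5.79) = 0.04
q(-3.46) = 0.27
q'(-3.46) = 0.06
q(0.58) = -1.42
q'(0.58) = -1.05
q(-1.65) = 0.41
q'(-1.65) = 0.10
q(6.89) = -0.19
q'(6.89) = 0.03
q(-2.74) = 0.31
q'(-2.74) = 0.07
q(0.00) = -0.15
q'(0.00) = -2.03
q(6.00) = -0.23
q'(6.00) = 0.04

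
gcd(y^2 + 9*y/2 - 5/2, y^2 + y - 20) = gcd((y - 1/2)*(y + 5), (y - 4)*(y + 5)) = y + 5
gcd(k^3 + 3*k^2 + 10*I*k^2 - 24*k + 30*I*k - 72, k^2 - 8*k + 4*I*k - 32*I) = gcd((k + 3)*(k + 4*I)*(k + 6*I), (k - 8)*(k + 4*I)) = k + 4*I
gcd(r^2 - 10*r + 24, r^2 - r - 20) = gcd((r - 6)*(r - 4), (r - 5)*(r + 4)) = 1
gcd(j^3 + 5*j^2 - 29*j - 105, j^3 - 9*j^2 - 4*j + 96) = j + 3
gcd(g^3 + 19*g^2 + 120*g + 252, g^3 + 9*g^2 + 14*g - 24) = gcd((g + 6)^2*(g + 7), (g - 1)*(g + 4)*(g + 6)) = g + 6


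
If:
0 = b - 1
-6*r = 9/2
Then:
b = 1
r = -3/4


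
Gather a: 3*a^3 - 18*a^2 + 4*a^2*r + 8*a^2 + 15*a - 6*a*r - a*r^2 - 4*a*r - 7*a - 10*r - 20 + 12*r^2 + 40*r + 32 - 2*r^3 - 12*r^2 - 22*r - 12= 3*a^3 + a^2*(4*r - 10) + a*(-r^2 - 10*r + 8) - 2*r^3 + 8*r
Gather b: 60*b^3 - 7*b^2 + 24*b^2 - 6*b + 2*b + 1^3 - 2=60*b^3 + 17*b^2 - 4*b - 1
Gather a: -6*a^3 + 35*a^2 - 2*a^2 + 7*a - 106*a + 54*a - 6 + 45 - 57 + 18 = -6*a^3 + 33*a^2 - 45*a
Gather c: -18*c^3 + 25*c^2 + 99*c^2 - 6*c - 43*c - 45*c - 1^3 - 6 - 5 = -18*c^3 + 124*c^2 - 94*c - 12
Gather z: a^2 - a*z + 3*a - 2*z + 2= a^2 + 3*a + z*(-a - 2) + 2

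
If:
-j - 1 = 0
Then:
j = -1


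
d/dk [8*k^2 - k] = 16*k - 1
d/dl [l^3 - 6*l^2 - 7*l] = 3*l^2 - 12*l - 7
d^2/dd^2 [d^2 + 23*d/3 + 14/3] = 2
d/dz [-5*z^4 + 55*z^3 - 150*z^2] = 5*z*(-4*z^2 + 33*z - 60)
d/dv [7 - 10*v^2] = -20*v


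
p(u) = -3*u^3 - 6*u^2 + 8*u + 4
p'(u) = -9*u^2 - 12*u + 8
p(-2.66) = -3.27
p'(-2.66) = -23.76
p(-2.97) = 5.91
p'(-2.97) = -35.75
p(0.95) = 3.61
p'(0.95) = -11.52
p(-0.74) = -3.99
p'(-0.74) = 11.95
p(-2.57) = -5.27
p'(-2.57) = -20.60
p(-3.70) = 44.22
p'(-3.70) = -70.81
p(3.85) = -225.33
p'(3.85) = -171.60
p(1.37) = -4.02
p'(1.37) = -25.33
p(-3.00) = 7.00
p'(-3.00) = -37.00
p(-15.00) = 8659.00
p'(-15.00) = -1837.00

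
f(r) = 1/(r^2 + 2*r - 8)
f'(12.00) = 0.00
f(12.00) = 0.01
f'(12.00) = 0.00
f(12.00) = 0.01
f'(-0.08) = -0.03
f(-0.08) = -0.12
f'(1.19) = -0.25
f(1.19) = -0.24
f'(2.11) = -13.77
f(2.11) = 1.49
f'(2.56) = -0.53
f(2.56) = 0.27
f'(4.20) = -0.03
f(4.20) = 0.06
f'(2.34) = -1.44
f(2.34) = 0.46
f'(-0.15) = -0.02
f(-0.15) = -0.12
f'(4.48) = -0.02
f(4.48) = 0.05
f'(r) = (-2*r - 2)/(r^2 + 2*r - 8)^2 = 2*(-r - 1)/(r^2 + 2*r - 8)^2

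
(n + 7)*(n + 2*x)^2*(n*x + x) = n^4*x + 4*n^3*x^2 + 8*n^3*x + 4*n^2*x^3 + 32*n^2*x^2 + 7*n^2*x + 32*n*x^3 + 28*n*x^2 + 28*x^3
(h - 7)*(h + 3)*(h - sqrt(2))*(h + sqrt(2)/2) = h^4 - 4*h^3 - sqrt(2)*h^3/2 - 22*h^2 + 2*sqrt(2)*h^2 + 4*h + 21*sqrt(2)*h/2 + 21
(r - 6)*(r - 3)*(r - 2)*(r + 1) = r^4 - 10*r^3 + 25*r^2 - 36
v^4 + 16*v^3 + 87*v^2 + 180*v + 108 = (v + 1)*(v + 3)*(v + 6)^2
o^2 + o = o*(o + 1)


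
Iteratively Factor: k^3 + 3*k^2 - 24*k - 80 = (k + 4)*(k^2 - k - 20) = (k + 4)^2*(k - 5)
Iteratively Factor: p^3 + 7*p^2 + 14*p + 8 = (p + 2)*(p^2 + 5*p + 4) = (p + 1)*(p + 2)*(p + 4)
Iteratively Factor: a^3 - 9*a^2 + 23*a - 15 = (a - 5)*(a^2 - 4*a + 3) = (a - 5)*(a - 3)*(a - 1)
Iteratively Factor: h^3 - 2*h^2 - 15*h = (h)*(h^2 - 2*h - 15) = h*(h - 5)*(h + 3)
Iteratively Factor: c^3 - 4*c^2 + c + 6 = (c + 1)*(c^2 - 5*c + 6) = (c - 2)*(c + 1)*(c - 3)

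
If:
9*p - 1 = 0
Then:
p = 1/9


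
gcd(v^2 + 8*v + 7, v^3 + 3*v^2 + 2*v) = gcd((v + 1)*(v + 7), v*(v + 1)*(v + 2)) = v + 1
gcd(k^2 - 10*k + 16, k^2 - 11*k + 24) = k - 8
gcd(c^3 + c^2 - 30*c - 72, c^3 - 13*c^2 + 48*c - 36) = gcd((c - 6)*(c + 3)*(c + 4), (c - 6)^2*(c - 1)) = c - 6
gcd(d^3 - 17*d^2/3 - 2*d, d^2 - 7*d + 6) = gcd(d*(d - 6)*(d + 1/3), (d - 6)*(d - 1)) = d - 6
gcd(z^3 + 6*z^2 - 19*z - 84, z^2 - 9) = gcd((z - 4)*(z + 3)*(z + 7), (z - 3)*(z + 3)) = z + 3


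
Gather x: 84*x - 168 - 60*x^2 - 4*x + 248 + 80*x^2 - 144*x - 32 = 20*x^2 - 64*x + 48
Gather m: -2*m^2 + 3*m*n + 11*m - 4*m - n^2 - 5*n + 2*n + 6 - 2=-2*m^2 + m*(3*n + 7) - n^2 - 3*n + 4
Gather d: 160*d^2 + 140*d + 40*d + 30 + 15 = 160*d^2 + 180*d + 45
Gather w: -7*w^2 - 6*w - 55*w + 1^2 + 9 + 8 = -7*w^2 - 61*w + 18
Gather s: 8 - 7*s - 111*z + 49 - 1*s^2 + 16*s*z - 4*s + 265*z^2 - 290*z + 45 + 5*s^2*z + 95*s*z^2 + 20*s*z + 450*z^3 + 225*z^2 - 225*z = s^2*(5*z - 1) + s*(95*z^2 + 36*z - 11) + 450*z^3 + 490*z^2 - 626*z + 102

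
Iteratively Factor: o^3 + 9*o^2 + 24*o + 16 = (o + 1)*(o^2 + 8*o + 16) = (o + 1)*(o + 4)*(o + 4)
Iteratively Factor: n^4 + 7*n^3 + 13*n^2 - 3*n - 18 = (n - 1)*(n^3 + 8*n^2 + 21*n + 18) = (n - 1)*(n + 3)*(n^2 + 5*n + 6) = (n - 1)*(n + 3)^2*(n + 2)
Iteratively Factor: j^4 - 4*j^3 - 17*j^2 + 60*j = (j + 4)*(j^3 - 8*j^2 + 15*j) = (j - 3)*(j + 4)*(j^2 - 5*j) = (j - 5)*(j - 3)*(j + 4)*(j)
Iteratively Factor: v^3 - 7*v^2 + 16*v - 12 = (v - 3)*(v^2 - 4*v + 4) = (v - 3)*(v - 2)*(v - 2)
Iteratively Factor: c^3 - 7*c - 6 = (c + 1)*(c^2 - c - 6) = (c - 3)*(c + 1)*(c + 2)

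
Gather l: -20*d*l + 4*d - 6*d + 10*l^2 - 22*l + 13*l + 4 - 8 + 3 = -2*d + 10*l^2 + l*(-20*d - 9) - 1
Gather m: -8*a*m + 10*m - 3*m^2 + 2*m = -3*m^2 + m*(12 - 8*a)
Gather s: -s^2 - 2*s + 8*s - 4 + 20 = -s^2 + 6*s + 16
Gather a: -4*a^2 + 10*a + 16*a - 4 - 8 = -4*a^2 + 26*a - 12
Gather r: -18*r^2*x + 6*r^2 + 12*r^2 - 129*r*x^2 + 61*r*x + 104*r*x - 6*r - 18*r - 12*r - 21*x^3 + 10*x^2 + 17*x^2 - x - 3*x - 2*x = r^2*(18 - 18*x) + r*(-129*x^2 + 165*x - 36) - 21*x^3 + 27*x^2 - 6*x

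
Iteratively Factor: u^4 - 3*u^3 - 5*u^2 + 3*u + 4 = (u + 1)*(u^3 - 4*u^2 - u + 4) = (u - 4)*(u + 1)*(u^2 - 1) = (u - 4)*(u - 1)*(u + 1)*(u + 1)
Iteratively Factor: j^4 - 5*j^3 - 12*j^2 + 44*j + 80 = (j - 4)*(j^3 - j^2 - 16*j - 20) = (j - 4)*(j + 2)*(j^2 - 3*j - 10) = (j - 5)*(j - 4)*(j + 2)*(j + 2)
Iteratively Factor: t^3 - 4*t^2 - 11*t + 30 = (t - 5)*(t^2 + t - 6) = (t - 5)*(t + 3)*(t - 2)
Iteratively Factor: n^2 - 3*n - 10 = (n + 2)*(n - 5)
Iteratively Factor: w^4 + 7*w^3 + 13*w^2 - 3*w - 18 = (w + 2)*(w^3 + 5*w^2 + 3*w - 9) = (w - 1)*(w + 2)*(w^2 + 6*w + 9) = (w - 1)*(w + 2)*(w + 3)*(w + 3)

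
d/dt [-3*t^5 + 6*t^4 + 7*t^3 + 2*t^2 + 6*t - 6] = -15*t^4 + 24*t^3 + 21*t^2 + 4*t + 6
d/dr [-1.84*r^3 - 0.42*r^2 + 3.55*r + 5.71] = -5.52*r^2 - 0.84*r + 3.55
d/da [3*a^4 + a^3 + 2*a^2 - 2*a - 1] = 12*a^3 + 3*a^2 + 4*a - 2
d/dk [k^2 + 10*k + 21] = 2*k + 10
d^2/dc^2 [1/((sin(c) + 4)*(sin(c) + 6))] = 2*(-2*sin(c)^4 - 15*sin(c)^3 + sin(c)^2 + 150*sin(c) + 76)/((sin(c) + 4)^3*(sin(c) + 6)^3)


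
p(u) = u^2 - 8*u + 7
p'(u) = 2*u - 8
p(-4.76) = 67.74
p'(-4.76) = -17.52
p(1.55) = -3.00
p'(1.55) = -4.90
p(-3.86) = 52.78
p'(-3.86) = -15.72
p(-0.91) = 15.11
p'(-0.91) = -9.82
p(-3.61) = 48.91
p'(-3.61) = -15.22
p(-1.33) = 19.41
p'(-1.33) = -10.66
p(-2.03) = 27.36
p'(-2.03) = -12.06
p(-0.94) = 15.40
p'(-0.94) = -9.88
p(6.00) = -5.00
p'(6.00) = 4.00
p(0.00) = 7.00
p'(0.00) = -8.00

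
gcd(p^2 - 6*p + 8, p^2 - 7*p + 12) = p - 4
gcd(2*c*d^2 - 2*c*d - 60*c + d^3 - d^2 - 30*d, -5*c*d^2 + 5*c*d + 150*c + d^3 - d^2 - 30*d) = d^2 - d - 30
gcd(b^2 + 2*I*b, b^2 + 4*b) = b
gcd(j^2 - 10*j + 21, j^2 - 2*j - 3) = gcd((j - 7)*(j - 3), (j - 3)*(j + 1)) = j - 3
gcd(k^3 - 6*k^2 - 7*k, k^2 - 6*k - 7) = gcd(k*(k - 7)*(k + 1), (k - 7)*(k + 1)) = k^2 - 6*k - 7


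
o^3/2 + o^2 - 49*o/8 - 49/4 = (o/2 + 1)*(o - 7/2)*(o + 7/2)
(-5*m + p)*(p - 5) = -5*m*p + 25*m + p^2 - 5*p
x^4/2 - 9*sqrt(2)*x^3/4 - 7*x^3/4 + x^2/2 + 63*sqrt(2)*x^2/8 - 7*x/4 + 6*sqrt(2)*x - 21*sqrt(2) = (x/2 + sqrt(2)/2)*(x - 7/2)*(x - 4*sqrt(2))*(x - 3*sqrt(2)/2)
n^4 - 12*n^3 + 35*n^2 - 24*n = n*(n - 8)*(n - 3)*(n - 1)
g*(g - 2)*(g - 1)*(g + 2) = g^4 - g^3 - 4*g^2 + 4*g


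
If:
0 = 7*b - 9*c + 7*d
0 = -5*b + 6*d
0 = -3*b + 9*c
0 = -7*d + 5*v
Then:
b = 0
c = 0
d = 0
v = 0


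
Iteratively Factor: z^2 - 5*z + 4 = (z - 4)*(z - 1)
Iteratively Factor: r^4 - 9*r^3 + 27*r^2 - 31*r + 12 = (r - 4)*(r^3 - 5*r^2 + 7*r - 3) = (r - 4)*(r - 1)*(r^2 - 4*r + 3) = (r - 4)*(r - 3)*(r - 1)*(r - 1)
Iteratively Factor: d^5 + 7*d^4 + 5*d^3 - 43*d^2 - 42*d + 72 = (d + 4)*(d^4 + 3*d^3 - 7*d^2 - 15*d + 18) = (d + 3)*(d + 4)*(d^3 - 7*d + 6) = (d - 2)*(d + 3)*(d + 4)*(d^2 + 2*d - 3) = (d - 2)*(d + 3)^2*(d + 4)*(d - 1)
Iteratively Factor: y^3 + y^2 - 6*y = (y + 3)*(y^2 - 2*y) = y*(y + 3)*(y - 2)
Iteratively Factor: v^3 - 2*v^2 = (v - 2)*(v^2) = v*(v - 2)*(v)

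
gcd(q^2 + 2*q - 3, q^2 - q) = q - 1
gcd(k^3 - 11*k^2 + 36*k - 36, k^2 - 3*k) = k - 3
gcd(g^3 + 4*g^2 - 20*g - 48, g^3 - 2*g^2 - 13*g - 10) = g + 2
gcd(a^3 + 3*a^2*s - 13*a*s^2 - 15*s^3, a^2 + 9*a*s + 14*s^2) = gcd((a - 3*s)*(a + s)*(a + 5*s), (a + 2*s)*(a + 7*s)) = 1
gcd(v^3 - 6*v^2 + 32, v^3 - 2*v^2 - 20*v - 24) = v + 2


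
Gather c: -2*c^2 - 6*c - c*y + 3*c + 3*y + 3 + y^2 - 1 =-2*c^2 + c*(-y - 3) + y^2 + 3*y + 2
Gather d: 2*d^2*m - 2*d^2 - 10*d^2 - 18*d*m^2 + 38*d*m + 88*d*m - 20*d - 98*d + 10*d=d^2*(2*m - 12) + d*(-18*m^2 + 126*m - 108)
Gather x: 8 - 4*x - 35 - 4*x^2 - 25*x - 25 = -4*x^2 - 29*x - 52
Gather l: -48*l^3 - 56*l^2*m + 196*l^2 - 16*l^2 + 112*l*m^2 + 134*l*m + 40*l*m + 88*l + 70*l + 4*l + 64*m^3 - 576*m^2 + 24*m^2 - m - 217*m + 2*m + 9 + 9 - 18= -48*l^3 + l^2*(180 - 56*m) + l*(112*m^2 + 174*m + 162) + 64*m^3 - 552*m^2 - 216*m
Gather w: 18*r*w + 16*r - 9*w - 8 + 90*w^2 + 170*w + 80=16*r + 90*w^2 + w*(18*r + 161) + 72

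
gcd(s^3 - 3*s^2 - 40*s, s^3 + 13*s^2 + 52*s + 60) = s + 5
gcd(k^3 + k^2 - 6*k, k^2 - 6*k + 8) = k - 2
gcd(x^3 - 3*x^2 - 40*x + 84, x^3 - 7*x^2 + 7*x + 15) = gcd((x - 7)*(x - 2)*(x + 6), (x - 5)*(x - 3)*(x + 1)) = 1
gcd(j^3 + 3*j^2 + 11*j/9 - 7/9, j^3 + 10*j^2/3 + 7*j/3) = j^2 + 10*j/3 + 7/3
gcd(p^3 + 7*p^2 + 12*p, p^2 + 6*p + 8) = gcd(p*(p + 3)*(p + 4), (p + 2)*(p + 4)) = p + 4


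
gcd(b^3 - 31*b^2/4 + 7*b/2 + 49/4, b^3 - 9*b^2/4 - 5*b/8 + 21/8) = b^2 - 3*b/4 - 7/4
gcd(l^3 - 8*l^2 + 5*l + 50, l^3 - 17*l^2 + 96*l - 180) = l - 5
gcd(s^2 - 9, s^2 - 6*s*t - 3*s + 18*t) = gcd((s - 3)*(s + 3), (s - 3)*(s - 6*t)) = s - 3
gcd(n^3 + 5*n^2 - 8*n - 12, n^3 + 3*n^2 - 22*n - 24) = n^2 + 7*n + 6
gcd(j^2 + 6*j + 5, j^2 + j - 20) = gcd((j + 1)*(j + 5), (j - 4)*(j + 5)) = j + 5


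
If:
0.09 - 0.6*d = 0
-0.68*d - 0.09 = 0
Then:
No Solution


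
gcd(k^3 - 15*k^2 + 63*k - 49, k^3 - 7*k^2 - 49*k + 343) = k^2 - 14*k + 49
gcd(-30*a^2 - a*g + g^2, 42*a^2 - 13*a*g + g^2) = 6*a - g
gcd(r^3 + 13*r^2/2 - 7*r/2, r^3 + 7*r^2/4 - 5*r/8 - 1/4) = r - 1/2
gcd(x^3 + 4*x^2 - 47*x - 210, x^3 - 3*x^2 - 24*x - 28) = x - 7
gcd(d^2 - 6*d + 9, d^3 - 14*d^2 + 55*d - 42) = 1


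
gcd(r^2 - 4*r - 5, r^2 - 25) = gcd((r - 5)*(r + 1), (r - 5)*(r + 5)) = r - 5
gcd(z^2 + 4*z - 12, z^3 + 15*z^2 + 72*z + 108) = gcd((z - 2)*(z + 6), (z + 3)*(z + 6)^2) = z + 6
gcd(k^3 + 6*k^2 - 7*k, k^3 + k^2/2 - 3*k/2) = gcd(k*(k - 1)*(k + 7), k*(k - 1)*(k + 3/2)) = k^2 - k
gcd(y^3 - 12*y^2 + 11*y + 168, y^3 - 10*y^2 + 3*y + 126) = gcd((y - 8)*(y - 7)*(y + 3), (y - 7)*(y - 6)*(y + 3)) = y^2 - 4*y - 21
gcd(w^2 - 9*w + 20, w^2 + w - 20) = w - 4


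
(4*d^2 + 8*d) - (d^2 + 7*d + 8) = 3*d^2 + d - 8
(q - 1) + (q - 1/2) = 2*q - 3/2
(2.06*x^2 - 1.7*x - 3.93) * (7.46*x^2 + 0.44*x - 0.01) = 15.3676*x^4 - 11.7756*x^3 - 30.0864*x^2 - 1.7122*x + 0.0393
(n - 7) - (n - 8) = 1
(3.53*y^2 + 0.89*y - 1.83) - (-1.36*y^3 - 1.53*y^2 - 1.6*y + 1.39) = 1.36*y^3 + 5.06*y^2 + 2.49*y - 3.22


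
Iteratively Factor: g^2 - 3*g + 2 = (g - 1)*(g - 2)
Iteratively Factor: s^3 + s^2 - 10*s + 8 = (s - 1)*(s^2 + 2*s - 8) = (s - 1)*(s + 4)*(s - 2)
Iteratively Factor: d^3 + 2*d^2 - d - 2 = (d + 1)*(d^2 + d - 2) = (d - 1)*(d + 1)*(d + 2)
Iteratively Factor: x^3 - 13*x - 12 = (x - 4)*(x^2 + 4*x + 3) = (x - 4)*(x + 1)*(x + 3)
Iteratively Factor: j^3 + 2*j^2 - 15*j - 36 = (j + 3)*(j^2 - j - 12) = (j + 3)^2*(j - 4)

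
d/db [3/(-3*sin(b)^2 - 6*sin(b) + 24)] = 2*(sin(b) + 1)*cos(b)/(sin(b)^2 + 2*sin(b) - 8)^2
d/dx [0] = 0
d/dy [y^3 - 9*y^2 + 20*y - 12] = 3*y^2 - 18*y + 20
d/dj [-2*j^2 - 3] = -4*j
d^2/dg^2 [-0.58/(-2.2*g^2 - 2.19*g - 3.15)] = (-5.6144*g^2 - 5.58888*g + 0.58*(4.4*g + 2.19)*(8.8*g + 4.38) - 8.0388)/(2.2*g^2 + 2.19*g + 3.15)^3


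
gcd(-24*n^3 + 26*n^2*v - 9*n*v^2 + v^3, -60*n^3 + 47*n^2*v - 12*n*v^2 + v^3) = 12*n^2 - 7*n*v + v^2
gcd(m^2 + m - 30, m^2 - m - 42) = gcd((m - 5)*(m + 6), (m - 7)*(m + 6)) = m + 6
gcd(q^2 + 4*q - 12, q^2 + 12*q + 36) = q + 6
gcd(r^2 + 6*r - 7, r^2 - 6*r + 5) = r - 1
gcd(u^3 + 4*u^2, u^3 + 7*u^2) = u^2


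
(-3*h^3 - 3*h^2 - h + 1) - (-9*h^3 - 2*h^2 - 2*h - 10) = 6*h^3 - h^2 + h + 11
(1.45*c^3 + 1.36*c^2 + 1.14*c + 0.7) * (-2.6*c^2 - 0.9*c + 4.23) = -3.77*c^5 - 4.841*c^4 + 1.9455*c^3 + 2.9068*c^2 + 4.1922*c + 2.961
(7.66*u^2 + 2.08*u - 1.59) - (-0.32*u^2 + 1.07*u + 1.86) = 7.98*u^2 + 1.01*u - 3.45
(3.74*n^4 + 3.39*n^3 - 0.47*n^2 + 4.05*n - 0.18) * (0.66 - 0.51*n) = -1.9074*n^5 + 0.7395*n^4 + 2.4771*n^3 - 2.3757*n^2 + 2.7648*n - 0.1188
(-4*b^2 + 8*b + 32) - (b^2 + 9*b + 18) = -5*b^2 - b + 14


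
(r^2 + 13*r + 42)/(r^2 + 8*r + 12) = (r + 7)/(r + 2)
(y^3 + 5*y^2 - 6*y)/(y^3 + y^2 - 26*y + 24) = y/(y - 4)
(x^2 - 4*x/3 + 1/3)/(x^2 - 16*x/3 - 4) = (-3*x^2 + 4*x - 1)/(-3*x^2 + 16*x + 12)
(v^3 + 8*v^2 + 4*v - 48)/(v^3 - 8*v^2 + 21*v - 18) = (v^2 + 10*v + 24)/(v^2 - 6*v + 9)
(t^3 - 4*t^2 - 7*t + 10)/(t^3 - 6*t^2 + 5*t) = (t + 2)/t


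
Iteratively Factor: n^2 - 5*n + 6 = (n - 2)*(n - 3)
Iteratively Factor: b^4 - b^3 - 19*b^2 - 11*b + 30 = (b - 1)*(b^3 - 19*b - 30) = (b - 1)*(b + 2)*(b^2 - 2*b - 15) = (b - 1)*(b + 2)*(b + 3)*(b - 5)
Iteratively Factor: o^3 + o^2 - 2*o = (o)*(o^2 + o - 2) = o*(o + 2)*(o - 1)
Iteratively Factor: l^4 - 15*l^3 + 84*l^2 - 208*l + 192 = (l - 4)*(l^3 - 11*l^2 + 40*l - 48) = (l - 4)^2*(l^2 - 7*l + 12) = (l - 4)^3*(l - 3)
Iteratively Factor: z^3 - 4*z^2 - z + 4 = (z + 1)*(z^2 - 5*z + 4) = (z - 1)*(z + 1)*(z - 4)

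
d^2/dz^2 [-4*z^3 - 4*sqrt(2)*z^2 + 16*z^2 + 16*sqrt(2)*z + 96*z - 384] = -24*z - 8*sqrt(2) + 32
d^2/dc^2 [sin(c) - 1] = -sin(c)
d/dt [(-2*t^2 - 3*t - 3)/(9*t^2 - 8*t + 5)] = (43*t^2 + 34*t - 39)/(81*t^4 - 144*t^3 + 154*t^2 - 80*t + 25)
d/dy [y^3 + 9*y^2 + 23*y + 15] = 3*y^2 + 18*y + 23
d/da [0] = 0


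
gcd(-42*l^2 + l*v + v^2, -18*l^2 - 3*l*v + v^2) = -6*l + v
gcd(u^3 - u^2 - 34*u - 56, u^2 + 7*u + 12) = u + 4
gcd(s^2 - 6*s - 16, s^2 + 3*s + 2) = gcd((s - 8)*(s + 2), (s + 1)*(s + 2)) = s + 2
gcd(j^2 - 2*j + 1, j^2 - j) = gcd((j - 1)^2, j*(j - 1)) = j - 1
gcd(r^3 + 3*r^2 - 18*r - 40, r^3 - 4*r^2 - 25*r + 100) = r^2 + r - 20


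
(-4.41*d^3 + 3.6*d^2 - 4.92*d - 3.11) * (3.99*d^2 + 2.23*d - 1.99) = -17.5959*d^5 + 4.5297*d^4 - 2.8269*d^3 - 30.5445*d^2 + 2.8555*d + 6.1889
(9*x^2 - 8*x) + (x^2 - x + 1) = 10*x^2 - 9*x + 1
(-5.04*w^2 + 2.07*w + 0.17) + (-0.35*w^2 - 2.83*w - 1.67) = -5.39*w^2 - 0.76*w - 1.5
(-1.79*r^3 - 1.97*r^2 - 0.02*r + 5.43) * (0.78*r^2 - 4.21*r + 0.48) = -1.3962*r^5 + 5.9993*r^4 + 7.4189*r^3 + 3.374*r^2 - 22.8699*r + 2.6064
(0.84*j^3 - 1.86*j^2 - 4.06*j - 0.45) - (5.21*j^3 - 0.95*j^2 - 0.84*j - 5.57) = -4.37*j^3 - 0.91*j^2 - 3.22*j + 5.12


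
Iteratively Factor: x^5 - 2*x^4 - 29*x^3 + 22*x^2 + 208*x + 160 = (x - 4)*(x^4 + 2*x^3 - 21*x^2 - 62*x - 40) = (x - 4)*(x + 1)*(x^3 + x^2 - 22*x - 40) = (x - 4)*(x + 1)*(x + 2)*(x^2 - x - 20) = (x - 5)*(x - 4)*(x + 1)*(x + 2)*(x + 4)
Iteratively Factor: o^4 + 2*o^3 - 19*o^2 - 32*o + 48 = (o - 1)*(o^3 + 3*o^2 - 16*o - 48) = (o - 1)*(o + 3)*(o^2 - 16) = (o - 4)*(o - 1)*(o + 3)*(o + 4)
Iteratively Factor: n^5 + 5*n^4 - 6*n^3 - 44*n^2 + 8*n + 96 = (n + 3)*(n^4 + 2*n^3 - 12*n^2 - 8*n + 32) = (n - 2)*(n + 3)*(n^3 + 4*n^2 - 4*n - 16) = (n - 2)^2*(n + 3)*(n^2 + 6*n + 8) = (n - 2)^2*(n + 3)*(n + 4)*(n + 2)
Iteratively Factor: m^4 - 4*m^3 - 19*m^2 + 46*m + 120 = (m - 4)*(m^3 - 19*m - 30) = (m - 4)*(m + 3)*(m^2 - 3*m - 10) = (m - 5)*(m - 4)*(m + 3)*(m + 2)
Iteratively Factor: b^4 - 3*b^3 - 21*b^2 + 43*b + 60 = (b + 1)*(b^3 - 4*b^2 - 17*b + 60) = (b - 3)*(b + 1)*(b^2 - b - 20) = (b - 5)*(b - 3)*(b + 1)*(b + 4)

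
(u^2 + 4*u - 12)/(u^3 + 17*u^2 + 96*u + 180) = (u - 2)/(u^2 + 11*u + 30)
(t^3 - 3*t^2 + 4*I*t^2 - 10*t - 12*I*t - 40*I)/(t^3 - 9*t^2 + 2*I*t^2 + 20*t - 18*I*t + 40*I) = (t^2 + t*(2 + 4*I) + 8*I)/(t^2 + t*(-4 + 2*I) - 8*I)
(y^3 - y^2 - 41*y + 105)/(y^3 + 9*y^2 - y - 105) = (y - 5)/(y + 5)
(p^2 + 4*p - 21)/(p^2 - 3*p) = (p + 7)/p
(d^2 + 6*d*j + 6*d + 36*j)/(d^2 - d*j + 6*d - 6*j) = (d + 6*j)/(d - j)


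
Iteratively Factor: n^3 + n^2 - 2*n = (n - 1)*(n^2 + 2*n) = n*(n - 1)*(n + 2)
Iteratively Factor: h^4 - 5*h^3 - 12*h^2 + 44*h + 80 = (h + 2)*(h^3 - 7*h^2 + 2*h + 40) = (h - 5)*(h + 2)*(h^2 - 2*h - 8) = (h - 5)*(h - 4)*(h + 2)*(h + 2)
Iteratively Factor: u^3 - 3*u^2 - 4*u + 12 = (u - 2)*(u^2 - u - 6) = (u - 3)*(u - 2)*(u + 2)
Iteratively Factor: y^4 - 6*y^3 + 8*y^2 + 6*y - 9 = (y + 1)*(y^3 - 7*y^2 + 15*y - 9) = (y - 1)*(y + 1)*(y^2 - 6*y + 9) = (y - 3)*(y - 1)*(y + 1)*(y - 3)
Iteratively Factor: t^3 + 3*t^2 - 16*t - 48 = (t - 4)*(t^2 + 7*t + 12) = (t - 4)*(t + 4)*(t + 3)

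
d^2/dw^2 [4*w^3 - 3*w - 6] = 24*w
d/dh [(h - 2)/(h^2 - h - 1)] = (h^2 - h - (h - 2)*(2*h - 1) - 1)/(-h^2 + h + 1)^2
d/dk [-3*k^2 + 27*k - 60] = 27 - 6*k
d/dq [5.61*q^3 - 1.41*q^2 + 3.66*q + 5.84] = 16.83*q^2 - 2.82*q + 3.66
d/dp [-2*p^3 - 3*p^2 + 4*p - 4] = -6*p^2 - 6*p + 4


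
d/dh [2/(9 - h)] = 2/(h - 9)^2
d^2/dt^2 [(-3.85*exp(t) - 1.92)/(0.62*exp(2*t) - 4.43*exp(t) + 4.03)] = (-1.47994*exp(4*t) - 13.526602*exp(3*t) + 73.5380760000001*exp(2*t) - 87.224225*exp(t) - 96.805033)*exp(t)/(0.238328*exp(6*t) - 5.108676*exp(5*t) + 41.14971*exp(4*t) - 153.351095*exp(3*t) + 267.473115*exp(2*t) - 215.841561*exp(t) + 65.450827)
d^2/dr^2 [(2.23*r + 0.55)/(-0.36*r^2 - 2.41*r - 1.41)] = (-(0.72*r + 2.41)*(1.44*r + 4.82)*(2.23*r + 0.55) + (4.8168*r + 11.1446)*(0.36*r^2 + 2.41*r + 1.41))/(0.36*r^2 + 2.41*r + 1.41)^3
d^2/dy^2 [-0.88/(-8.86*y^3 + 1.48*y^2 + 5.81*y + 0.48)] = ((2.6048 - 46.7808*y)*(-8.86*y^3 + 1.48*y^2 + 5.81*y + 0.48) - 0.88*(-53.16*y^2 + 5.92*y + 11.62)*(-26.58*y^2 + 2.96*y + 5.81))/(-8.86*y^3 + 1.48*y^2 + 5.81*y + 0.48)^3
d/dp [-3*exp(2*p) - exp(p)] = (-6*exp(p) - 1)*exp(p)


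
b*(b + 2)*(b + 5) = b^3 + 7*b^2 + 10*b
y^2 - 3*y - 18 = (y - 6)*(y + 3)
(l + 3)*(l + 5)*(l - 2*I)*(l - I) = l^4 + 8*l^3 - 3*I*l^3 + 13*l^2 - 24*I*l^2 - 16*l - 45*I*l - 30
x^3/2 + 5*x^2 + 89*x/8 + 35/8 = (x/2 + 1/4)*(x + 5/2)*(x + 7)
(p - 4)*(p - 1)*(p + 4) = p^3 - p^2 - 16*p + 16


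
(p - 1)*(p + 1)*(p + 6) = p^3 + 6*p^2 - p - 6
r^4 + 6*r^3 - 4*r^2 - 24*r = r*(r - 2)*(r + 2)*(r + 6)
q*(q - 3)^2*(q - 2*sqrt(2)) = q^4 - 6*q^3 - 2*sqrt(2)*q^3 + 9*q^2 + 12*sqrt(2)*q^2 - 18*sqrt(2)*q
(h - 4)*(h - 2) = h^2 - 6*h + 8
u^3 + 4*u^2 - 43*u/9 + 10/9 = (u - 2/3)*(u - 1/3)*(u + 5)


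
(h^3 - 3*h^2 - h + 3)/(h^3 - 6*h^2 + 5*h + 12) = (h - 1)/(h - 4)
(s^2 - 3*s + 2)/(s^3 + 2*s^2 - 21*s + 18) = (s - 2)/(s^2 + 3*s - 18)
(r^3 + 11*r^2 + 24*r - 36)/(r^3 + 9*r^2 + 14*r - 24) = (r + 6)/(r + 4)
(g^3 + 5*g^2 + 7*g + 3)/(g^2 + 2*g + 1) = g + 3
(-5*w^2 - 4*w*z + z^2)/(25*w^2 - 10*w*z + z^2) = (w + z)/(-5*w + z)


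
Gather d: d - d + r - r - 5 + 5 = 0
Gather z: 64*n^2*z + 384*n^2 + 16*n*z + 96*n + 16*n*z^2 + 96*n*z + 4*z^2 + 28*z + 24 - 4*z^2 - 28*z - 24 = 384*n^2 + 16*n*z^2 + 96*n + z*(64*n^2 + 112*n)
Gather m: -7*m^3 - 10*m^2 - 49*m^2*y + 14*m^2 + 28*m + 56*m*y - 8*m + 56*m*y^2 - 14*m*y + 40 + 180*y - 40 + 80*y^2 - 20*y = -7*m^3 + m^2*(4 - 49*y) + m*(56*y^2 + 42*y + 20) + 80*y^2 + 160*y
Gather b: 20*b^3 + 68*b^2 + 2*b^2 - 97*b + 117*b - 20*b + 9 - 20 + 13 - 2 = 20*b^3 + 70*b^2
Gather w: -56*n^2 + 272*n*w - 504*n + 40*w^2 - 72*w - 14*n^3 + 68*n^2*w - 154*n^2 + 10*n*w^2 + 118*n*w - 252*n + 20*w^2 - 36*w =-14*n^3 - 210*n^2 - 756*n + w^2*(10*n + 60) + w*(68*n^2 + 390*n - 108)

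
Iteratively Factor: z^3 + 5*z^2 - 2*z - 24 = (z + 4)*(z^2 + z - 6) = (z - 2)*(z + 4)*(z + 3)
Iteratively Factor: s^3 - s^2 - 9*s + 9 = (s - 3)*(s^2 + 2*s - 3) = (s - 3)*(s + 3)*(s - 1)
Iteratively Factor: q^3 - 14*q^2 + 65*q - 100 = (q - 4)*(q^2 - 10*q + 25) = (q - 5)*(q - 4)*(q - 5)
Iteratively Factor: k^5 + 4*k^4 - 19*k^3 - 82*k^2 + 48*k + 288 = (k + 3)*(k^4 + k^3 - 22*k^2 - 16*k + 96) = (k + 3)^2*(k^3 - 2*k^2 - 16*k + 32) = (k + 3)^2*(k + 4)*(k^2 - 6*k + 8) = (k - 2)*(k + 3)^2*(k + 4)*(k - 4)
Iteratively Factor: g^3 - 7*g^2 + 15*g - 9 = (g - 1)*(g^2 - 6*g + 9) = (g - 3)*(g - 1)*(g - 3)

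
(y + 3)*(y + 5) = y^2 + 8*y + 15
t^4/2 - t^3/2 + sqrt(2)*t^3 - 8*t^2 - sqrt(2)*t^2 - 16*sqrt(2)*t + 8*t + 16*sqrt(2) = (t/2 + sqrt(2))*(t - 4)*(t - 1)*(t + 4)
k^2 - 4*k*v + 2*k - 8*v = (k + 2)*(k - 4*v)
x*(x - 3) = x^2 - 3*x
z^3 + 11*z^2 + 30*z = z*(z + 5)*(z + 6)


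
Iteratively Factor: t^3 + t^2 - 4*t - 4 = (t + 1)*(t^2 - 4) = (t - 2)*(t + 1)*(t + 2)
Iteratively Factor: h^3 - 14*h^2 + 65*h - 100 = (h - 5)*(h^2 - 9*h + 20) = (h - 5)^2*(h - 4)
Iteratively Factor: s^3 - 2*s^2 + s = (s - 1)*(s^2 - s) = s*(s - 1)*(s - 1)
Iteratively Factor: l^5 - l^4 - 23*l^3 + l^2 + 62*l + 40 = (l + 4)*(l^4 - 5*l^3 - 3*l^2 + 13*l + 10) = (l + 1)*(l + 4)*(l^3 - 6*l^2 + 3*l + 10) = (l - 5)*(l + 1)*(l + 4)*(l^2 - l - 2) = (l - 5)*(l - 2)*(l + 1)*(l + 4)*(l + 1)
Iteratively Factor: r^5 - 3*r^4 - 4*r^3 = (r + 1)*(r^4 - 4*r^3) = r*(r + 1)*(r^3 - 4*r^2) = r^2*(r + 1)*(r^2 - 4*r) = r^3*(r + 1)*(r - 4)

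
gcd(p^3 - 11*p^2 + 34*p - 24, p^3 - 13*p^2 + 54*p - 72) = p^2 - 10*p + 24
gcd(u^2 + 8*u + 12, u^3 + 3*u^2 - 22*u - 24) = u + 6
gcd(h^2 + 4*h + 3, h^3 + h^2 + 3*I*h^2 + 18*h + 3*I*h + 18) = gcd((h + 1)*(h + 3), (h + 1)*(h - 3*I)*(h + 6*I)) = h + 1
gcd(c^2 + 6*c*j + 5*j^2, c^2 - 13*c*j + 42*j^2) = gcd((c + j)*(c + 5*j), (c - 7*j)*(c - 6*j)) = 1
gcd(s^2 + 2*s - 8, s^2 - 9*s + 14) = s - 2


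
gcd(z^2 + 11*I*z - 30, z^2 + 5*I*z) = z + 5*I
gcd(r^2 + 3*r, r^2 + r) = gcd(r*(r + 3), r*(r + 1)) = r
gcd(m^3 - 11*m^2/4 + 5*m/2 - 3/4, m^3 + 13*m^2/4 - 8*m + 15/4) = m^2 - 7*m/4 + 3/4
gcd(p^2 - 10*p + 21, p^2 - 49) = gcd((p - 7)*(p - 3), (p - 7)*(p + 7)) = p - 7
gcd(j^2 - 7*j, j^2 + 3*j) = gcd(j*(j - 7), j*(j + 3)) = j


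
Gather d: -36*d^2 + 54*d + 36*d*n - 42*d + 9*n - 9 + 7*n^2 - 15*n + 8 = -36*d^2 + d*(36*n + 12) + 7*n^2 - 6*n - 1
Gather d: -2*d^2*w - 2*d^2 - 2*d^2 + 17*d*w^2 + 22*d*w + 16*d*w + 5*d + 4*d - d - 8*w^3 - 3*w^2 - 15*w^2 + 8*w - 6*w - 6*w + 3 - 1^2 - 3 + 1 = d^2*(-2*w - 4) + d*(17*w^2 + 38*w + 8) - 8*w^3 - 18*w^2 - 4*w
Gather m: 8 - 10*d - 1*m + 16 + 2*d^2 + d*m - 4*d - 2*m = 2*d^2 - 14*d + m*(d - 3) + 24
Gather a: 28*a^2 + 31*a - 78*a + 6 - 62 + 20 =28*a^2 - 47*a - 36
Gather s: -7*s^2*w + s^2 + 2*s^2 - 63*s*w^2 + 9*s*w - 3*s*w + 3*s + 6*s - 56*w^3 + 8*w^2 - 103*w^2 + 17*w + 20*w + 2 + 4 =s^2*(3 - 7*w) + s*(-63*w^2 + 6*w + 9) - 56*w^3 - 95*w^2 + 37*w + 6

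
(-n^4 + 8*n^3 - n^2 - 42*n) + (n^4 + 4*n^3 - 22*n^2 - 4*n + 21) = 12*n^3 - 23*n^2 - 46*n + 21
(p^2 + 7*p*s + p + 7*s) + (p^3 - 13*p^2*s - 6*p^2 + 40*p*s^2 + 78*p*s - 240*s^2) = p^3 - 13*p^2*s - 5*p^2 + 40*p*s^2 + 85*p*s + p - 240*s^2 + 7*s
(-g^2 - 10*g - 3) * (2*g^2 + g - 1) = -2*g^4 - 21*g^3 - 15*g^2 + 7*g + 3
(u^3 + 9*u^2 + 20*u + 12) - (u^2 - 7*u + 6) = u^3 + 8*u^2 + 27*u + 6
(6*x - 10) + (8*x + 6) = 14*x - 4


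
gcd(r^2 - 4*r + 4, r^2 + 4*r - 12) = r - 2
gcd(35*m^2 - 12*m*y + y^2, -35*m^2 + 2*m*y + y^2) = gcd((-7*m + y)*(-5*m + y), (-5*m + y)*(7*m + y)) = -5*m + y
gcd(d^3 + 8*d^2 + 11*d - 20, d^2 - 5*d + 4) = d - 1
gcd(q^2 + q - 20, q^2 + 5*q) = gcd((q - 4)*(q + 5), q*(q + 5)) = q + 5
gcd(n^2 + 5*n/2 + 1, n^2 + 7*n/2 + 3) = n + 2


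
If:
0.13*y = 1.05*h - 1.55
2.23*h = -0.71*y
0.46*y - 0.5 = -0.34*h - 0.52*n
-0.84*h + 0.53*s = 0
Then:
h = 1.06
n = 3.22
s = 1.68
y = -3.34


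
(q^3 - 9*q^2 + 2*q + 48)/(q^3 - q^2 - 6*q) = (q - 8)/q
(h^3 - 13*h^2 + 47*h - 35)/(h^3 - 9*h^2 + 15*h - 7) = (h - 5)/(h - 1)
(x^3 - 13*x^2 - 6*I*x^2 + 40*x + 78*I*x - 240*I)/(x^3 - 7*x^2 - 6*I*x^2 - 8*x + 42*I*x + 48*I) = (x - 5)/(x + 1)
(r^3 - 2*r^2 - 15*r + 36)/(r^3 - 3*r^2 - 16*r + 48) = (r - 3)/(r - 4)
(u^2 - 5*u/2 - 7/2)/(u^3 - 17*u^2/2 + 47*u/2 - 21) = (u + 1)/(u^2 - 5*u + 6)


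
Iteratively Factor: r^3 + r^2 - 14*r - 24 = (r - 4)*(r^2 + 5*r + 6) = (r - 4)*(r + 3)*(r + 2)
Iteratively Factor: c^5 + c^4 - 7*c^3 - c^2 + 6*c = (c - 1)*(c^4 + 2*c^3 - 5*c^2 - 6*c) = (c - 1)*(c + 3)*(c^3 - c^2 - 2*c) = c*(c - 1)*(c + 3)*(c^2 - c - 2) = c*(c - 1)*(c + 1)*(c + 3)*(c - 2)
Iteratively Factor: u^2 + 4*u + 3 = (u + 3)*(u + 1)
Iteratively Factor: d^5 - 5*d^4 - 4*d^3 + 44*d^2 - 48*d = (d - 2)*(d^4 - 3*d^3 - 10*d^2 + 24*d) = (d - 2)*(d + 3)*(d^3 - 6*d^2 + 8*d) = (d - 4)*(d - 2)*(d + 3)*(d^2 - 2*d) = (d - 4)*(d - 2)^2*(d + 3)*(d)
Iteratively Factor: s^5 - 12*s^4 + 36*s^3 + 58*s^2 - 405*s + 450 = (s + 3)*(s^4 - 15*s^3 + 81*s^2 - 185*s + 150) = (s - 3)*(s + 3)*(s^3 - 12*s^2 + 45*s - 50) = (s - 5)*(s - 3)*(s + 3)*(s^2 - 7*s + 10) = (s - 5)^2*(s - 3)*(s + 3)*(s - 2)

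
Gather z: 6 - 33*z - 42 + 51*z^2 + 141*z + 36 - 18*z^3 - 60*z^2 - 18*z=-18*z^3 - 9*z^2 + 90*z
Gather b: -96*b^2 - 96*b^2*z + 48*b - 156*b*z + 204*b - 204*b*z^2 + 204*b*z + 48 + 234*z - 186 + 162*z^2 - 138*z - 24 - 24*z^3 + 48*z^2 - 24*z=b^2*(-96*z - 96) + b*(-204*z^2 + 48*z + 252) - 24*z^3 + 210*z^2 + 72*z - 162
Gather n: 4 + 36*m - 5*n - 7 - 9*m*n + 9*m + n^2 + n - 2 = 45*m + n^2 + n*(-9*m - 4) - 5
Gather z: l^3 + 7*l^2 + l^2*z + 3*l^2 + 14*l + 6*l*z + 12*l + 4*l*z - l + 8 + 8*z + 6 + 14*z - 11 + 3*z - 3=l^3 + 10*l^2 + 25*l + z*(l^2 + 10*l + 25)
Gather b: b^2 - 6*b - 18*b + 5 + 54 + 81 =b^2 - 24*b + 140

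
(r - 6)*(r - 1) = r^2 - 7*r + 6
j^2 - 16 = (j - 4)*(j + 4)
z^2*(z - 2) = z^3 - 2*z^2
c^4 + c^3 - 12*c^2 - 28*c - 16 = (c - 4)*(c + 1)*(c + 2)^2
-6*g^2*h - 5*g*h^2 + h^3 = h*(-6*g + h)*(g + h)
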